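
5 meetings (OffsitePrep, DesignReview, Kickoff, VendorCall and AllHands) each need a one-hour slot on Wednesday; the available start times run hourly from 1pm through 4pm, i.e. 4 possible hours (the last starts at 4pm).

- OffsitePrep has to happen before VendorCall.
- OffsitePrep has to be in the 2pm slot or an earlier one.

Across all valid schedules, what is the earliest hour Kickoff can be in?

1pm

Kickoff at 1pm is achievable: Kickoff in 1pm; VendorCall in 2pm; AllHands in 1pm; DesignReview in 1pm; OffsitePrep in 1pm.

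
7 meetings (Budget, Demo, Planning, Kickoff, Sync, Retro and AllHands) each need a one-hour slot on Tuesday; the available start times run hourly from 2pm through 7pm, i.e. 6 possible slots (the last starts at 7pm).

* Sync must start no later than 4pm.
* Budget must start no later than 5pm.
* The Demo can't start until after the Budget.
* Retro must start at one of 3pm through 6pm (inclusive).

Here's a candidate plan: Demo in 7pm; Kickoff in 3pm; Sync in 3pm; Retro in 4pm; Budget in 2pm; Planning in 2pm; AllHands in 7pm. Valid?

Valid

Retro must start at one of 3pm through 6pm (inclusive) — holds.
Sync must start no later than 4pm — holds.
Budget must start no later than 5pm — holds.
The Demo can't start until after the Budget — holds.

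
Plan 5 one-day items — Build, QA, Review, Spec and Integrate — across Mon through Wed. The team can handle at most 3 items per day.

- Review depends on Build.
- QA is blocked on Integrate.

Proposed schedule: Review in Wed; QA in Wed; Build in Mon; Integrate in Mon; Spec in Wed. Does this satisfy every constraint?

Review depends on Build — holds.
QA is blocked on Integrate — holds.
The team can handle at most 3 items per day — holds.

Yes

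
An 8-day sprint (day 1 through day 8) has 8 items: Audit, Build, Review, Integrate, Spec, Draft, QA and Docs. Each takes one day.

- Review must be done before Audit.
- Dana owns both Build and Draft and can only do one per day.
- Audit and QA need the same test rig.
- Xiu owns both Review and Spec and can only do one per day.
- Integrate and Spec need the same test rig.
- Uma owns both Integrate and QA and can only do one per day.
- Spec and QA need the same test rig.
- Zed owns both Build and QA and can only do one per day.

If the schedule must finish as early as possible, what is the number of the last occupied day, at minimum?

The precedence chain requires at least 2 distinct days.
Could 2 days be enough, i.e. nothing placed later than day 2? No: Audit must come after Review (at day 1 or later) → {day 2}; Review must come before Audit (at day 2 or earlier) → {day 1}; Spec can't share with Review (day 1) → {day 2}; QA can't share with Audit (day 2) → {day 1}; Integrate can't share with QA (day 1) → {day 2}; Spec can't share with Integrate (day 2) → nothing is left.
So 2 days is not enough.
3 works (last occupied day: day 3): for example Draft=day 2; Docs=day 1; Spec=day 2; Build=day 1; Integrate=day 1; Review=day 1; QA=day 3; Audit=day 2.

3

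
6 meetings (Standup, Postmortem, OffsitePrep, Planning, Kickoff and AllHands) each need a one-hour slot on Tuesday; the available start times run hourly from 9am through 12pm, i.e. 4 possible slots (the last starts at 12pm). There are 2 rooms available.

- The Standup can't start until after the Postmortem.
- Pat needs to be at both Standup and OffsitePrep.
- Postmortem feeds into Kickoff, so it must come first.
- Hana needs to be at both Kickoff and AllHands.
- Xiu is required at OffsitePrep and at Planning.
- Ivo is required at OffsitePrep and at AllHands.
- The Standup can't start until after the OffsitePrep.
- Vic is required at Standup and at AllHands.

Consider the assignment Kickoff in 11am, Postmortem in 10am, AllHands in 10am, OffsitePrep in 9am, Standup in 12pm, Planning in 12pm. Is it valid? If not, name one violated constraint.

Yes, all constraints hold

Ivo is required at OffsitePrep and at AllHands — holds.
Pat needs to be at both Standup and OffsitePrep — holds.
The Standup can't start until after the Postmortem — holds.
There are 2 rooms available — holds.
Hana needs to be at both Kickoff and AllHands — holds.
The Standup can't start until after the OffsitePrep — holds.
Vic is required at Standup and at AllHands — holds.
Xiu is required at OffsitePrep and at Planning — holds.
Postmortem feeds into Kickoff, so it must come first — holds.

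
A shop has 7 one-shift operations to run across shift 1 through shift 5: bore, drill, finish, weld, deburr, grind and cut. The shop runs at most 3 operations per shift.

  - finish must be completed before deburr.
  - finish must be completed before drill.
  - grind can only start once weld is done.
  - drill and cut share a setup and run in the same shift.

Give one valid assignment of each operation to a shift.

drill=shift 2; bore=shift 1; grind=shift 3; finish=shift 1; deburr=shift 2; cut=shift 2; weld=shift 1

Checking: finish(shift 1) before drill(shift 2); finish(shift 1) before deburr(shift 2); weld(shift 1) before grind(shift 3); drill = cut = shift 2; max 3 per shift (cap 3).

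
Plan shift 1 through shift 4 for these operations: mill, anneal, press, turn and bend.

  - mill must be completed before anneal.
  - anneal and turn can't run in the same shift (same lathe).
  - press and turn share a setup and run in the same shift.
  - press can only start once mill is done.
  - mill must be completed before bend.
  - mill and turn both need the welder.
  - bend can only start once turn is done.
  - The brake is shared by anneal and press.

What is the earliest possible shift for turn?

shift 2

Turn must be in the same shift as press, which can't be before shift 2, so turn is at least shift 2; downstream work caps turn at shift 3.
turn at shift 2 is achievable: mill in shift 1, press in shift 2, bend in shift 3, turn in shift 2, anneal in shift 3.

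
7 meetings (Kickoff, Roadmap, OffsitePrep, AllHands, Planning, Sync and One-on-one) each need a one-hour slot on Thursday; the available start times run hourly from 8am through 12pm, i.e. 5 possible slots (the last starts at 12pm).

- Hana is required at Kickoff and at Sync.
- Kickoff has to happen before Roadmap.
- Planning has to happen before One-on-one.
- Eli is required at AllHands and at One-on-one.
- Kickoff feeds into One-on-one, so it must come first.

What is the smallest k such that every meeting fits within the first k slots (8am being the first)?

The precedence chain requires at least 2 distinct slots.
2 works (last occupied slot: 9am): for example Roadmap in 9am, OffsitePrep in 8am, One-on-one in 9am, Planning in 8am, Kickoff in 8am, Sync in 9am, AllHands in 8am.

2 slots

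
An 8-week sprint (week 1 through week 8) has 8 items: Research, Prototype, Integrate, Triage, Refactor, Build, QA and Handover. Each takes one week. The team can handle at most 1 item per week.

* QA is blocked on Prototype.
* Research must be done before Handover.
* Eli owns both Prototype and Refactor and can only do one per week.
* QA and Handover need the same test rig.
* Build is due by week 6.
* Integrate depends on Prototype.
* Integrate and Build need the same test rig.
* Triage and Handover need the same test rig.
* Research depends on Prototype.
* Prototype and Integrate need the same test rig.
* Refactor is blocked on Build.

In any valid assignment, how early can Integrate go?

week 2

Precedence pushes Integrate to at least week 2.
Integrate at week 2 is achievable: Triage=week 8, Refactor=week 5, Integrate=week 2, QA=week 6, Handover=week 7, Build=week 3, Prototype=week 1, Research=week 4.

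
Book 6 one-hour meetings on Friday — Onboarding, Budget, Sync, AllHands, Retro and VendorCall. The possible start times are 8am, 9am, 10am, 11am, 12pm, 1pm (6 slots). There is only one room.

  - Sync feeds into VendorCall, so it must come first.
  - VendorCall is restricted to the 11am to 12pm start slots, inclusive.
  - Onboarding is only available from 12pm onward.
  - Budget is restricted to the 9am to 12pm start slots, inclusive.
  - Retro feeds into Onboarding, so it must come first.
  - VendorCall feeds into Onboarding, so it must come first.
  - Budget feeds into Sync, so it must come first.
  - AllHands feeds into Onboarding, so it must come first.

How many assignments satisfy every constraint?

Splitting on Budget: it can be 9am (6), 10am (2). Listing each branch's schedules as (Onboarding, Sync, AllHands, Retro, VendorCall):
Budget=9am: (1pm,10am,8am,11am,12pm) (1pm,10am,8am,12pm,11am) (1pm,10am,11am,8am,12pm) (1pm,10am,12pm,8am,11am) (1pm,11am,8am,10am,12pm) (1pm,11am,10am,8am,12pm) — 6.
Budget=10am: (1pm,11am,8am,9am,12pm) (1pm,11am,9am,8am,12pm) — 2.
Summing: 6 + 2 = 8.

8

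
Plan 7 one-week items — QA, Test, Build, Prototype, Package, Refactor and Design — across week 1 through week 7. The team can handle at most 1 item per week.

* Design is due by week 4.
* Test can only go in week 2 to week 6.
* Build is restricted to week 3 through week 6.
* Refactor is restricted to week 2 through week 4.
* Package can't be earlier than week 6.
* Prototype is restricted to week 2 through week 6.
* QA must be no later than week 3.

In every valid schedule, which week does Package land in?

week 7

Package is available from week 6.
So Package is pinned to week 7.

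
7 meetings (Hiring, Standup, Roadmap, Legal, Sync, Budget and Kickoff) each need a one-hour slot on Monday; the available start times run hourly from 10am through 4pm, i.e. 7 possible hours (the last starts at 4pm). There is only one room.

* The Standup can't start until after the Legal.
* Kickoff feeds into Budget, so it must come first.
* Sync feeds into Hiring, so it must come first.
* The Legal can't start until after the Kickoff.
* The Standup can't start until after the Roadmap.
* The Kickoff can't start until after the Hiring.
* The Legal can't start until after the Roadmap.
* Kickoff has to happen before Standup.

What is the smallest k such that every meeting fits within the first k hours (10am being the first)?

The precedence chain requires at least 5 distinct hours.
With at most 1 per hour and 7 meetings, at least 7 hours are needed.
7 works (last occupied hour: 4pm): for example Sync in 10am; Budget in 4pm; Hiring in 11am; Roadmap in 1pm; Kickoff in 12pm; Standup in 3pm; Legal in 2pm.

7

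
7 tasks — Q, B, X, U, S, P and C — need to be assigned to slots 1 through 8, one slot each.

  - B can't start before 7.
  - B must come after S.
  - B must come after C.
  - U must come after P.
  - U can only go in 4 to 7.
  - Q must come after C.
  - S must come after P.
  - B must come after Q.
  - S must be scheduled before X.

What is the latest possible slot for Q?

Precedence pushes Q to at least 2; downstream work caps Q at 7.
Q at 7 is achievable: U -> 4, X -> 3, S -> 2, Q -> 7, P -> 1, B -> 8, C -> 1.

7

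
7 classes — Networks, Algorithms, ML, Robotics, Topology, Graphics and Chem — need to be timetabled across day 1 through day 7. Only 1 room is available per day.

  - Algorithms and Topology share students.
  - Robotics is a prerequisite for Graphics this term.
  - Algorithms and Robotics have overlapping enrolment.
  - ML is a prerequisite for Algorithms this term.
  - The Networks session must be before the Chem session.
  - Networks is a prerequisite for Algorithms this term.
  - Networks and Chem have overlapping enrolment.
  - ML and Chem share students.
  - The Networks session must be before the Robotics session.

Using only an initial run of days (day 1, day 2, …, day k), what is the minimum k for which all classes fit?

7 days

The precedence chain requires at least 3 distinct days.
With at most 1 per day and 7 classes, at least 7 days are needed.
7 works (last occupied day: day 7): for example Chem in day 6, Robotics in day 4, ML in day 2, Topology in day 7, Graphics in day 5, Networks in day 1, Algorithms in day 3.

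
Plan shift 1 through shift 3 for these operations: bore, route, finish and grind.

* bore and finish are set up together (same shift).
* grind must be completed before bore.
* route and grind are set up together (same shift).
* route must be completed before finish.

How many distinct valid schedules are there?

3

Enumerating: finish -> shift 2, grind -> shift 1, route -> shift 1, bore -> shift 2 | bore in shift 3; route in shift 1; grind in shift 1; finish in shift 3 | finish -> shift 3; grind -> shift 2; bore -> shift 3; route -> shift 2.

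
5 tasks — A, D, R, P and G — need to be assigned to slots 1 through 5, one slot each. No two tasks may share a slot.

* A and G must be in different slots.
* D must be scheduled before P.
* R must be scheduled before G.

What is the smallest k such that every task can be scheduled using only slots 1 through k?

5

The precedence chain requires at least 2 distinct slots.
With at most 1 per slot and 5 tasks, at least 5 slots are needed.
5 works (last occupied slot: 5): for example D=1, P=3, A=5, G=4, R=2.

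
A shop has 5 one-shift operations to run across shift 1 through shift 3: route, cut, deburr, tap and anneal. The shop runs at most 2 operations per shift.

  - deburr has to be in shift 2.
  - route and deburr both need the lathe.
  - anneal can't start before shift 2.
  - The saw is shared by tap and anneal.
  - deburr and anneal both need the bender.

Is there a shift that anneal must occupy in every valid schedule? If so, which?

shift 3

anneal's window is shift 2–shift 3.
deburr is fixed at shift 2, and anneal can't share a shift with deburr.
So anneal must be shift 3.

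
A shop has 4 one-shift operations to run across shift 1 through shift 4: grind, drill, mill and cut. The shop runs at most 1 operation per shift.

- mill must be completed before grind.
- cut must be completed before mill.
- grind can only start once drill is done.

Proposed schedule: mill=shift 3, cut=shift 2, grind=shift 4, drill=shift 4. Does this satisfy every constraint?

The shop runs at most 1 operation per shift — violated.
grind can only start once drill is done — violated.
mill must be completed before grind — holds.
cut must be completed before mill — holds.

Invalid. The shop runs at most 1 operation per shift.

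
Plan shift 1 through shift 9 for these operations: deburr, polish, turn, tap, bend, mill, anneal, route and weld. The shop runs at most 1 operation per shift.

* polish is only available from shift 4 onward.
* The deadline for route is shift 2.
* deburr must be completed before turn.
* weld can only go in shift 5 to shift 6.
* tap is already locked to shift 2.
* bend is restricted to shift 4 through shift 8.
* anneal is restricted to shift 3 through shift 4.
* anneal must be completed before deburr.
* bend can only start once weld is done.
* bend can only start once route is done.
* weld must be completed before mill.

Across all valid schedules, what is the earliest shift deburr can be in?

shift 4

Precedence pushes deburr to at least shift 4; downstream work caps deburr at shift 8.
deburr at shift 4 is achievable: anneal=shift 3; bend=shift 6; mill=shift 9; polish=shift 7; deburr=shift 4; turn=shift 8; weld=shift 5; tap=shift 2; route=shift 1.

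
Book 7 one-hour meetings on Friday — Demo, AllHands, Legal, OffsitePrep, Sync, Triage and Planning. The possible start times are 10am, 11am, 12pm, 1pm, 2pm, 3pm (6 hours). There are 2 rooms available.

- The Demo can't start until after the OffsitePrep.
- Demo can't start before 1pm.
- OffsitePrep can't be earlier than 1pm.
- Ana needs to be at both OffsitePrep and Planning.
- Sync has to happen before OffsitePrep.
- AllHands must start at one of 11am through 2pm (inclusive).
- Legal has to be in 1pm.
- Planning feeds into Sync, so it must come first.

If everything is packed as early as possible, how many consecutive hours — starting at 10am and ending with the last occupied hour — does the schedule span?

5 hours

The precedence chain requires at least 4 distinct hours.
With at most 2 per hour and 7 meetings, at least 4 hours are needed.
Propagating the time windows through the other constraints, Demo can't land before 2pm — that is hour 5 counting from 10am — so the schedule must run through at least 5 hours.
5 works (last occupied hour: 2pm): for example Sync=11am, Legal=1pm, Demo=2pm, Planning=10am, Triage=10am, OffsitePrep=1pm, AllHands=11am.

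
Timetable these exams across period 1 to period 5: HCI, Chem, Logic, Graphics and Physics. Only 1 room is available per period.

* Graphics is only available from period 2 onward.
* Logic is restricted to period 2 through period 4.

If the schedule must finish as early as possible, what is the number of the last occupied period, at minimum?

With at most 1 per period and 5 exams, at least 5 periods are needed.
Logic can't be placed before period 2, so the schedule must run through at least period 2.
5 works (last occupied period: period 5): for example Graphics -> period 3, HCI -> period 1, Logic -> period 2, Physics -> period 5, Chem -> period 4.

5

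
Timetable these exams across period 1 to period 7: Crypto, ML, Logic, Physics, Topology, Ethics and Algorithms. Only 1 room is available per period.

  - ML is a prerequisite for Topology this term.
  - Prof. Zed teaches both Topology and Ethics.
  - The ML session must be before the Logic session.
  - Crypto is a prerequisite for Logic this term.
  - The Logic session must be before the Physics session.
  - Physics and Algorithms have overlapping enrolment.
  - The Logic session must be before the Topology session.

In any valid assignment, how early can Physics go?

period 4

Precedence pushes Physics to at least period 3.
Physics at period 4 is achievable: Logic -> period 3; ML -> period 1; Ethics -> period 6; Topology -> period 5; Physics -> period 4; Algorithms -> period 7; Crypto -> period 2.
Nothing earlier works — the conflict and capacity constraints rule out every period before period 4.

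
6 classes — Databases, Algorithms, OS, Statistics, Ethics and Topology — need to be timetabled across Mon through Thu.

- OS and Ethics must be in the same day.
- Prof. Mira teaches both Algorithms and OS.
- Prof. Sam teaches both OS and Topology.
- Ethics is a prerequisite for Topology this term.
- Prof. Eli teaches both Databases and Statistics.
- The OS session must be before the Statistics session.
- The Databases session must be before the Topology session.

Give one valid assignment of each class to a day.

Ethics=Mon; Statistics=Tue; OS=Mon; Topology=Tue; Databases=Mon; Algorithms=Tue

Checking: Databases(Mon) before Topology(Tue); Ethics(Mon) before Topology(Tue); OS(Mon) before Statistics(Tue); OS(Mon) != Topology(Tue); Algorithms(Tue) != OS(Mon); Databases(Mon) != Statistics(Tue); OS = Ethics = Mon.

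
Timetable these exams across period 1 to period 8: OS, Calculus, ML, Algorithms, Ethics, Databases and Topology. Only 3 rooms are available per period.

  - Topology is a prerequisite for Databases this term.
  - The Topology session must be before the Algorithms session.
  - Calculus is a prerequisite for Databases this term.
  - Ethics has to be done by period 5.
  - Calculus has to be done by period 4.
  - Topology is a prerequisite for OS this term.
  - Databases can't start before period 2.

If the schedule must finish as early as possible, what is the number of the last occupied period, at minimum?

The precedence chain requires at least 2 distinct periods.
With at most 3 per period and 7 exams, at least 3 periods are needed.
3 works (last occupied period: period 3): for example Databases=period 2; Algorithms=period 2; Calculus=period 1; Ethics=period 3; Topology=period 1; OS=period 2; ML=period 1.

period 3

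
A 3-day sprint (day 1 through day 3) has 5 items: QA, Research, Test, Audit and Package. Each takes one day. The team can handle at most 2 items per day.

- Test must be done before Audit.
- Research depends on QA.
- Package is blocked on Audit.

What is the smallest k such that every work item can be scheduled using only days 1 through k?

The precedence chain requires at least 3 distinct days.
With at most 2 per day and 5 work items, at least 3 days are needed.
3 works (last occupied day: day 3): for example Test=day 1, QA=day 1, Package=day 3, Audit=day 2, Research=day 2.

3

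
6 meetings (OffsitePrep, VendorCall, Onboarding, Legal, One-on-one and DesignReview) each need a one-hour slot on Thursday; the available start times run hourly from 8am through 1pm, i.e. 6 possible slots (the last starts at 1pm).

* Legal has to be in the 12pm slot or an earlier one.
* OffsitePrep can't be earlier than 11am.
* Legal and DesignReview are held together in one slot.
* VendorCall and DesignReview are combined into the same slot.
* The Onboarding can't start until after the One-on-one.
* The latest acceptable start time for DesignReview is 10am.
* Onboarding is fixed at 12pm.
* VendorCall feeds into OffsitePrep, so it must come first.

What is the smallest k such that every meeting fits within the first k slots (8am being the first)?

5

The precedence chain requires at least 2 distinct slots.
Onboarding can't be placed before 12pm — that is slot 5 counting from 8am — so the schedule must run through at least 5 slots.
5 works (last occupied slot: 12pm): for example VendorCall in 8am; DesignReview in 8am; Onboarding in 12pm; One-on-one in 8am; Legal in 8am; OffsitePrep in 11am.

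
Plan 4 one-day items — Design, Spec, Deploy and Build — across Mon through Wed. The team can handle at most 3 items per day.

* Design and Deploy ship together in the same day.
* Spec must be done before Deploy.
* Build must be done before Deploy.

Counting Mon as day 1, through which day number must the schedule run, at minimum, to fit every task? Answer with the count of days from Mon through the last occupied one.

The precedence chain requires at least 2 distinct days.
With at most 3 per day and 4 tasks, at least 2 days are needed.
2 works (last occupied day: Tue): for example Build=Mon, Spec=Mon, Design=Tue, Deploy=Tue.

2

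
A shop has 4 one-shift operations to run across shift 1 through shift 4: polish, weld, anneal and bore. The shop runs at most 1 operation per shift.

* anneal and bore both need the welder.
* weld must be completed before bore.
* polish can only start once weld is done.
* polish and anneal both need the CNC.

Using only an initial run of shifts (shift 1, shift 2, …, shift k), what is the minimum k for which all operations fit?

The precedence chain requires at least 2 distinct shifts.
With at most 1 per shift and 4 operations, at least 4 shifts are needed.
4 works (last occupied shift: shift 4): for example polish -> shift 2; bore -> shift 3; weld -> shift 1; anneal -> shift 4.

4 shifts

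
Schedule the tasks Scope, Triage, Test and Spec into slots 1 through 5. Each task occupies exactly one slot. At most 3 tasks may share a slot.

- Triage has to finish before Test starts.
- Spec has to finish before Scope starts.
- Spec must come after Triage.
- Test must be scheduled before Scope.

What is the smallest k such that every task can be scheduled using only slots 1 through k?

The precedence chain requires at least 3 distinct slots.
With at most 3 per slot and 4 tasks, at least 2 slots are needed.
3 works (last occupied slot: 3): for example Spec -> 2, Scope -> 3, Test -> 2, Triage -> 1.

3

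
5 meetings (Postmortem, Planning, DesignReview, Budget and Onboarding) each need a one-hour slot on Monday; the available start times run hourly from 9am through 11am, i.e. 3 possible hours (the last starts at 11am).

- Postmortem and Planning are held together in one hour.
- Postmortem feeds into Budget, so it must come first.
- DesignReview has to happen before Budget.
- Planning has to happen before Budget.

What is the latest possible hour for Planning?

10am

Downstream work caps Planning at 10am.
Planning at 10am is achievable: Planning -> 10am, DesignReview -> 9am, Onboarding -> 9am, Budget -> 11am, Postmortem -> 10am.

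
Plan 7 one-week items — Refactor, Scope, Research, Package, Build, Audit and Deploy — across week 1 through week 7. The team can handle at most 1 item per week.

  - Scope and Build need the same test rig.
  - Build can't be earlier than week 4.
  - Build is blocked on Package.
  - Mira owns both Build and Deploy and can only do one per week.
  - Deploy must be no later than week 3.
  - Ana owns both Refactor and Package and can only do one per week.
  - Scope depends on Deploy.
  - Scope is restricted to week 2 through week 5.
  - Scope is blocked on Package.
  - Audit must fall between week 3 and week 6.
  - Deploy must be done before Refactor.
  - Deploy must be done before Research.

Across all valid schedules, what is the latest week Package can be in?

Downstream work caps Package at week 4.
Package at week 4 is achievable: Build in week 6; Deploy in week 1; Refactor in week 2; Audit in week 3; Research in week 7; Scope in week 5; Package in week 4.

week 4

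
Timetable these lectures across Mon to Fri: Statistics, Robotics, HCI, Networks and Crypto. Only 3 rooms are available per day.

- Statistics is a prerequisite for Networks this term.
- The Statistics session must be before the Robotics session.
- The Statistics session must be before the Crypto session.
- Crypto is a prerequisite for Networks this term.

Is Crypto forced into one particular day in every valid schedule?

No

Crypto can be Tue (e.g. HCI=Mon, Robotics=Tue, Statistics=Mon, Networks=Wed, Crypto=Tue) or Wed (e.g. Networks=Thu, Robotics=Tue, Statistics=Mon, HCI=Mon, Crypto=Wed).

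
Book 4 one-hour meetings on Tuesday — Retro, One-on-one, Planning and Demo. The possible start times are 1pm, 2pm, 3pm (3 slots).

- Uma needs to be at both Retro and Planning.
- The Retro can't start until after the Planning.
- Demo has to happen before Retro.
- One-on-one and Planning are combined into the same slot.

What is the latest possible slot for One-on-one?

2pm

One-on-one must be in the same slot as Planning, which can't be after 2pm, so One-on-one is at most 2pm.
One-on-one at 2pm is achievable: Planning=2pm; Demo=1pm; Retro=3pm; One-on-one=2pm.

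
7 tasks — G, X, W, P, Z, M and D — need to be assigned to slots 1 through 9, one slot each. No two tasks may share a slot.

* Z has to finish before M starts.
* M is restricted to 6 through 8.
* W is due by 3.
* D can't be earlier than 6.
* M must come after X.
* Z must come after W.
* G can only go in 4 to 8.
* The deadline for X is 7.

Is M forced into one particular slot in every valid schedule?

M can be 6 (e.g. X -> 2; P -> 5; G -> 4; Z -> 3; W -> 1; M -> 6; D -> 7) or 7 (e.g. M in 7, D in 6, G in 4, P in 5, W in 1, X in 2, Z in 3).

No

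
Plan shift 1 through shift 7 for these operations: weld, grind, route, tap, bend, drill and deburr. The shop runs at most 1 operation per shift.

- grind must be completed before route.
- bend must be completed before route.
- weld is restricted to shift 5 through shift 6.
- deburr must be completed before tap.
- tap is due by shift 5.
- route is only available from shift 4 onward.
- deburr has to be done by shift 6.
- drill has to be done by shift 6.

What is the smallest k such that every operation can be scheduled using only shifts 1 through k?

The precedence chain requires at least 2 distinct shifts.
With at most 1 per shift and 7 operations, at least 7 shifts are needed.
weld can't be placed before shift 5, so the schedule must run through at least shift 5.
7 works (last occupied shift: shift 7): for example weld=shift 5; tap=shift 2; grind=shift 4; deburr=shift 1; drill=shift 3; bend=shift 6; route=shift 7.

7 shifts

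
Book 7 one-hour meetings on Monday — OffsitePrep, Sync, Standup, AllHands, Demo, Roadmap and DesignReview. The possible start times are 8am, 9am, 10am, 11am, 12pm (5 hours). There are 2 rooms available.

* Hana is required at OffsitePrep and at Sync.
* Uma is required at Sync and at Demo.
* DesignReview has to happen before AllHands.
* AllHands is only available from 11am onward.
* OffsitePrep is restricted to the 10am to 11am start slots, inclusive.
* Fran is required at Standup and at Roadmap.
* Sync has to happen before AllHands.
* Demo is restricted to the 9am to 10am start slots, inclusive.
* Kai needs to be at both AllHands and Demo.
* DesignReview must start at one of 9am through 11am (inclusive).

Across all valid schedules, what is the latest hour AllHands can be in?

12pm

AllHands is available from 11am.
AllHands at 12pm is achievable: Demo=9am; Sync=8am; AllHands=12pm; OffsitePrep=10am; Standup=8am; Roadmap=10am; DesignReview=9am.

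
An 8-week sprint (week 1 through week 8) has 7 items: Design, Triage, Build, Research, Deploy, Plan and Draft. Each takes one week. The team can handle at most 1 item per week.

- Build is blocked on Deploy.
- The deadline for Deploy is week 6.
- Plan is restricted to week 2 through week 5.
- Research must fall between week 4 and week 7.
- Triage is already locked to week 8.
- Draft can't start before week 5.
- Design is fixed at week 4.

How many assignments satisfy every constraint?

Splitting on Build: it can be week 2 (8), week 3 (10), week 5 (8), week 6 (8), week 7 (8). Listing each branch's schedules as (Design, Triage, Research, Deploy, Plan, Draft) by week number:
Build=week 2: (4,8,5,1,3,6) (4,8,5,1,3,7) (4,8,6,1,3,5) (4,8,6,1,3,7) (4,8,6,1,5,7) (4,8,7,1,3,5) (4,8,7,1,3,6) (4,8,7,1,5,6) — 8.
Build=week 3: (4,8,5,1,2,6) (4,8,5,1,2,7) (4,8,6,1,2,5) (4,8,6,1,2,7) (4,8,6,1,5,7) (4,8,6,2,5,7) (4,8,7,1,2,5) (4,8,7,1,2,6) (4,8,7,1,5,6) (4,8,7,2,5,6) — 10.
Build=week 5: (4,8,6,1,2,7) (4,8,6,1,3,7) (4,8,6,2,3,7) (4,8,6,3,2,7) (4,8,7,1,2,6) (4,8,7,1,3,6) (4,8,7,2,3,6) (4,8,7,3,2,6) — 8.
Build=week 6: (4,8,5,1,2,7) (4,8,5,1,3,7) (4,8,5,2,3,7) (4,8,5,3,2,7) (4,8,7,1,2,5) (4,8,7,1,3,5) (4,8,7,2,3,5) (4,8,7,3,2,5) — 8.
Build=week 7: (4,8,5,1,2,6) (4,8,5,1,3,6) (4,8,5,2,3,6) (4,8,5,3,2,6) (4,8,6,1,2,5) (4,8,6,1,3,5) (4,8,6,2,3,5) (4,8,6,3,2,5) — 8.
Summing: 8 + 10 + 8 + 8 + 8 = 42.

42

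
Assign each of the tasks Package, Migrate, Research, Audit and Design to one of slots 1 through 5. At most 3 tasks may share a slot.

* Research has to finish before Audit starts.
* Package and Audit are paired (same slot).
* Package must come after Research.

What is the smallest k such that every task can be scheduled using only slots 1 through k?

2

The precedence chain requires at least 2 distinct slots.
With at most 3 per slot and 5 tasks, at least 2 slots are needed.
2 works (last occupied slot: 2): for example Audit in 2, Design in 1, Research in 1, Migrate in 1, Package in 2.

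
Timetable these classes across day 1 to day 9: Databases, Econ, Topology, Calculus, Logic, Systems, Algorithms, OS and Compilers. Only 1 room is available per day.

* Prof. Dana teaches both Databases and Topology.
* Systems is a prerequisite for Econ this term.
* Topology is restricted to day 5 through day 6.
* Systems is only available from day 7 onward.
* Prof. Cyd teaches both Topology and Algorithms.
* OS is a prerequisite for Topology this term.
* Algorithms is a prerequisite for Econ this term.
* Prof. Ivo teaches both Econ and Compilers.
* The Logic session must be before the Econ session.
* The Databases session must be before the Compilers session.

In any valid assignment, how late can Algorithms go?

Downstream work caps Algorithms at day 8.
Algorithms at day 8 is achievable: Calculus=day 6, Logic=day 2, Algorithms=day 8, OS=day 3, Databases=day 1, Topology=day 5, Compilers=day 4, Systems=day 7, Econ=day 9.

day 8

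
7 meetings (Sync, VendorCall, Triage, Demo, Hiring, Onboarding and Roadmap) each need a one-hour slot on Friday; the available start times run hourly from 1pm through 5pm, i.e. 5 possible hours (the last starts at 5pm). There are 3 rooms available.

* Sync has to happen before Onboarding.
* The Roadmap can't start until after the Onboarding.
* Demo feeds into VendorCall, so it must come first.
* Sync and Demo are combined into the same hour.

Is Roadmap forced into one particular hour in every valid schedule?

Roadmap can be 3pm (e.g. Hiring -> 2pm, VendorCall -> 2pm, Roadmap -> 3pm, Onboarding -> 2pm, Demo -> 1pm, Sync -> 1pm, Triage -> 1pm) or 4pm (e.g. Roadmap=4pm; Demo=1pm; Sync=1pm; VendorCall=2pm; Triage=1pm; Hiring=2pm; Onboarding=2pm).

No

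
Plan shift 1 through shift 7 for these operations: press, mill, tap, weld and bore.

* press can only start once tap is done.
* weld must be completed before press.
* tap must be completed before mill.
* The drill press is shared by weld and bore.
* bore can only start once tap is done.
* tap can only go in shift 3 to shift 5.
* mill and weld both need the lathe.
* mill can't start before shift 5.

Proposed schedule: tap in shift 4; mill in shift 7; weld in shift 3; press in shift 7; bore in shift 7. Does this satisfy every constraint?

weld must be completed before press — holds.
tap must be completed before mill — holds.
mill can't start before shift 5 — holds.
press can only start once tap is done — holds.
bore can only start once tap is done — holds.
tap can only go in shift 3 to shift 5 — holds.
mill and weld both need the lathe — holds.
The drill press is shared by weld and bore — holds.

Yes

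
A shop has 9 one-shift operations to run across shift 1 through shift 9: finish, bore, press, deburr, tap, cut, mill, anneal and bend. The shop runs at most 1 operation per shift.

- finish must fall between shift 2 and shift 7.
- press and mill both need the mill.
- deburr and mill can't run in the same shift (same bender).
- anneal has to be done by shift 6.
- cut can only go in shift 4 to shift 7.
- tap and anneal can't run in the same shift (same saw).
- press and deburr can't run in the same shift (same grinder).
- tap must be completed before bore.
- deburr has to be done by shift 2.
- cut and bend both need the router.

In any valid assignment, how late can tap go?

shift 8

Downstream work caps tap at shift 8.
tap at shift 8 is achievable: tap -> shift 8, bend -> shift 7, deburr -> shift 1, anneal -> shift 3, cut -> shift 4, press -> shift 5, mill -> shift 6, bore -> shift 9, finish -> shift 2.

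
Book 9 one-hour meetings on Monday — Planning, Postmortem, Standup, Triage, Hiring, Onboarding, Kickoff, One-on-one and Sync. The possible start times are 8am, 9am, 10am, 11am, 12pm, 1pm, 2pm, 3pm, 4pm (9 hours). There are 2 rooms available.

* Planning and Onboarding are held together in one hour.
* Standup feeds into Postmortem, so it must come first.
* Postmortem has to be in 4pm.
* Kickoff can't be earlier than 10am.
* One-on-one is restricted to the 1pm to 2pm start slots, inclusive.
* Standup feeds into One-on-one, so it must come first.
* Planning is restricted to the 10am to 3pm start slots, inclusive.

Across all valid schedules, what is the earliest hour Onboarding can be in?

10am

Onboarding must be in the same hour as Planning, which can't be before 10am, so Onboarding is at least 10am; Onboarding must be in the same hour as Planning, which can't be after 3pm, so Onboarding is at most 3pm.
Onboarding at 10am is achievable: Kickoff -> 11am; Planning -> 10am; Triage -> 8am; One-on-one -> 1pm; Standup -> 8am; Sync -> 9am; Postmortem -> 4pm; Hiring -> 9am; Onboarding -> 10am.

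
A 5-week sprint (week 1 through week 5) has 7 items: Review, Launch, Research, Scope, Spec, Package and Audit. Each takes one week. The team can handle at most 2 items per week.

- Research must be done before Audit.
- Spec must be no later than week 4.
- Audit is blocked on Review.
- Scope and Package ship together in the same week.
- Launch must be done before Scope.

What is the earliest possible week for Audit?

week 2

Precedence pushes Audit to at least week 2.
Audit at week 2 is achievable: Audit -> week 2, Package -> week 4, Launch -> week 3, Research -> week 1, Review -> week 1, Spec -> week 2, Scope -> week 4.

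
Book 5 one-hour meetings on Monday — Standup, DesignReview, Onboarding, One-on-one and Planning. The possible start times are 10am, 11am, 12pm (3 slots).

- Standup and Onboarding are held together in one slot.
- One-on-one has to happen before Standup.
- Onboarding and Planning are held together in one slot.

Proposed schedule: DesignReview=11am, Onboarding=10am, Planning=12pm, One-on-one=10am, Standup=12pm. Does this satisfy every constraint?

Standup and Onboarding are held together in one slot — violated.
Onboarding and Planning are held together in one slot — violated.
One-on-one has to happen before Standup — holds.

No — it violates: Standup and Onboarding are held together in one slot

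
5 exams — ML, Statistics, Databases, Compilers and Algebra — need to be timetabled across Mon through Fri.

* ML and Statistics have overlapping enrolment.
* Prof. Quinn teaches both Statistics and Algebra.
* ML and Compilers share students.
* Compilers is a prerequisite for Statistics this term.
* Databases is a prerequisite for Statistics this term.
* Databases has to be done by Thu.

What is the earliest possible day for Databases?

Databases's own window allows nothing later than Thu.
Databases at Mon is achievable: Compilers -> Mon; ML -> Wed; Algebra -> Mon; Statistics -> Tue; Databases -> Mon.

Mon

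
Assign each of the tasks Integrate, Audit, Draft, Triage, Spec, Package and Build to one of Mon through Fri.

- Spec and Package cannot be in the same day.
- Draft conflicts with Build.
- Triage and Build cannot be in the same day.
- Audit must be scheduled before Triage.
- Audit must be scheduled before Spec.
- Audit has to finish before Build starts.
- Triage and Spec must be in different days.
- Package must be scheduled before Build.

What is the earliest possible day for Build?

Precedence pushes Build to at least Tue.
Build at Tue is achievable: Draft=Mon, Triage=Wed, Integrate=Mon, Spec=Tue, Build=Tue, Audit=Mon, Package=Mon.

Tue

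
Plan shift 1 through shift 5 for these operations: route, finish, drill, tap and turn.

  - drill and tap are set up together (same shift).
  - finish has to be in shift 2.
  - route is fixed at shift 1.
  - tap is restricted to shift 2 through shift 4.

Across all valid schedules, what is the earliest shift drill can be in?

Drill must be in the same shift as tap, which can't be before shift 2, so drill is at least shift 2; drill must be in the same shift as tap, which can't be after shift 4, so drill is at most shift 4.
drill at shift 2 is achievable: finish in shift 2, turn in shift 1, drill in shift 2, route in shift 1, tap in shift 2.

shift 2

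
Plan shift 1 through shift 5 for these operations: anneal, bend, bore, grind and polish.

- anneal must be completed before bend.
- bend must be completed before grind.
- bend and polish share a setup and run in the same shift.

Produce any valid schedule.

bore -> shift 1; polish -> shift 2; anneal -> shift 1; grind -> shift 3; bend -> shift 2

Checking: bend(shift 2) before grind(shift 3); anneal(shift 1) before bend(shift 2); bend = polish = shift 2.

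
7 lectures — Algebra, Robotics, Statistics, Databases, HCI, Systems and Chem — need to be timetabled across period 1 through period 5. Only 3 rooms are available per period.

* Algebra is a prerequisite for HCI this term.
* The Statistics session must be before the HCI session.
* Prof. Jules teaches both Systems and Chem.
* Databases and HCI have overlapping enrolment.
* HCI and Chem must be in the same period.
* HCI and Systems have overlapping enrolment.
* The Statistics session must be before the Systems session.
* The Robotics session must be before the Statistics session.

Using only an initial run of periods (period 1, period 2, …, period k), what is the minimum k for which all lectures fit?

The precedence chain requires at least 3 distinct periods.
With at most 3 per period and 7 lectures, at least 3 periods are needed.
Could 3 periods be enough, i.e. nothing placed later than period 3? No: Statistics must come after Robotics (at period 1 or later) → {period 2, period 3}; HCI must come after Statistics (at period 2 or later) → {period 3}; Statistics must come before HCI (at period 3 or earlier) → {period 2}; Systems must come after Statistics (at period 2 or later) → {period 3}; Chem must be in the same period as HCI (in {period 3}) → {period 3}; Chem can't share with Systems (period 3) → nothing is left.
So 3 periods is not enough.
4 works (last occupied period: period 4): for example Databases -> period 1; Statistics -> period 2; Robotics -> period 1; HCI -> period 3; Systems -> period 4; Algebra -> period 1; Chem -> period 3.

4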